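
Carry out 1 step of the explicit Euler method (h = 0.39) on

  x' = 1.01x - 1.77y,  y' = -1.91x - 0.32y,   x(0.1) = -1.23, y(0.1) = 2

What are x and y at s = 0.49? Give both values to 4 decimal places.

-3.0951, 2.6666

Euler on (x,y): x_{n+1} = x_n + h·x', y_{n+1} = y_n + h·y'.
0.100000: (-1.230000, 2.000000); f=(-4.782300, 1.709300) → (-3.095097, 2.666627)
(x(0.49), y(0.49)) ≈ (-3.0951, 2.6666)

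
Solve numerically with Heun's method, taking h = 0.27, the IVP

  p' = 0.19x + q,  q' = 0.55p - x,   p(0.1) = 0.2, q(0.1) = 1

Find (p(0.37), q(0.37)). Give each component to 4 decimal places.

Heun on (p,q): k1 = f(x_n, state_n); k2 = f(x_n + h, state_n + h·k1); state_{n+1} = state_n + (h/2)·(k1 + k2).
0.100000: (0.200000, 1.000000)
  k1 = (1.019000, 0.010000)
  predictor → (0.475130, 1.002700)
  k2 = (1.073000, -0.108678)
  → (0.482420, 0.986678)
(p(0.37), q(0.37)) ≈ (0.4824, 0.9867)

0.4824, 0.9867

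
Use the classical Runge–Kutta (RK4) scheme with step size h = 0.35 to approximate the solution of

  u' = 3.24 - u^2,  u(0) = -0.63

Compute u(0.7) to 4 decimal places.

1.2794

RK4: k1 = f(t_n, u_n); k2 = f(t_n + h/2, u_n + (h/2)·k1); k3 = f(t_n + h/2, u_n + (h/2)·k2); k4 = f(t_n + h, u_n + h·k3); u_{n+1} = u_n + (h/6)·(k1 + 2k2 + 2k3 + k4).
t=0.000000, u=-0.630000:
  k1 = f(0.000000, -0.630000) = 2.843100
  k2 = f(0.175000, -0.132458) = 3.222455
  k3 = f(0.175000, -0.066070) = 3.235635
  k4 = f(0.350000, 0.502472) = 2.987522
  u ← -0.630000 + (0.35/6)·(k1 + 2k2 + 2k3 + k4) = 0.463563
t=0.350000, u=0.463563:
  k1 = f(0.350000, 0.463563) = 3.025109
  k2 = f(0.525000, 0.992957) = 2.254035
  k3 = f(0.525000, 0.858020) = 2.503802
  k4 = f(0.700000, 1.339894) = 1.444683
  u ← 0.463563 + (0.35/6)·(k1 + 2k2 + 2k3 + k4) = 1.279382
u(0.7) ≈ 1.2794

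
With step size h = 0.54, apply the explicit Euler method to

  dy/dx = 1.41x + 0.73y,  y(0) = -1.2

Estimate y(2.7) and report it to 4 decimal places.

-0.2443

Euler: y_{n+1} = y_n + h·f(x_n, y_n).
x=0.000000, y=-1.200000: f=-0.876000 → y ← -1.200000 + 0.54·(-0.876000) = -1.673040
x=0.540000, y=-1.673040: f=-0.459919 → y ← -1.673040 + 0.54·(-0.459919) = -1.921396
x=1.080000, y=-1.921396: f=0.120181 → y ← -1.921396 + 0.54·0.120181 = -1.856499
x=1.620000, y=-1.856499: f=0.928956 → y ← -1.856499 + 0.54·0.928956 = -1.354863
x=2.160000, y=-1.354863: f=2.056550 → y ← -1.354863 + 0.54·2.056550 = -0.244326
y(2.7) ≈ -0.2443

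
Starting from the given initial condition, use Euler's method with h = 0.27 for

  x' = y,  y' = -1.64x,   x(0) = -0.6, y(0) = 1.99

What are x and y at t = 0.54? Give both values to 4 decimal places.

0.5463, 2.2834

Euler on (x,y): x_{n+1} = x_n + h·x', y_{n+1} = y_n + h·y'.
0.000000: (-0.600000, 1.990000); f=(1.990000, 0.984000) → (-0.062700, 2.255680)
0.270000: (-0.062700, 2.255680); f=(2.255680, 0.102828) → (0.546334, 2.283444)
(x(0.54), y(0.54)) ≈ (0.5463, 2.2834)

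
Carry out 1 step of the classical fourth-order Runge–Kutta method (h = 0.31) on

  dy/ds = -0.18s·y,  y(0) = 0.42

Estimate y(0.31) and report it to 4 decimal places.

RK4: k1 = f(s_n, y_n); k2 = f(s_n + h/2, y_n + (h/2)·k1); k3 = f(s_n + h/2, y_n + (h/2)·k2); k4 = f(s_n + h, y_n + h·k3); y_{n+1} = y_n + (h/6)·(k1 + 2k2 + 2k3 + k4).
s=0.000000, y=0.420000:
  k1 = f(0.000000, 0.420000) = 0.000000
  k2 = f(0.155000, 0.420000) = -0.011718
  k3 = f(0.155000, 0.418184) = -0.011667
  k4 = f(0.310000, 0.416383) = -0.023234
  y ← 0.420000 + (0.31/6)·(k1 + 2k2 + 2k3 + k4) = 0.416383
y(0.31) ≈ 0.4164

0.4164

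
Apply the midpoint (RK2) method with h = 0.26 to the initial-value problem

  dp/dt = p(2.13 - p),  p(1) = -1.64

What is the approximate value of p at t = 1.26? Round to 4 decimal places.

-4.5461

Midpoint: k1 = f(t_n, p_n); k2 = f(t_n + h/2, p_n + (h/2)·k1); p_{n+1} = p_n + h·k2.
t=1.000000, p=-1.640000:
  k1 = f(1.000000, -1.640000) = -6.182800
  k2 = f(1.130000, -2.443764) = -11.177200
  p ← -1.640000 + 0.26·(-11.177200) = -4.546072
p(1.26) ≈ -4.5461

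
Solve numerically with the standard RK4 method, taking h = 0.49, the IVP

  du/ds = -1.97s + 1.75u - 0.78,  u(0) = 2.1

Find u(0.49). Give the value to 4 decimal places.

RK4: k1 = f(s_n, u_n); k2 = f(s_n + h/2, u_n + (h/2)·k1); k3 = f(s_n + h/2, u_n + (h/2)·k2); k4 = f(s_n + h, u_n + h·k3); u_{n+1} = u_n + (h/6)·(k1 + 2k2 + 2k3 + k4).
s=0.000000, u=2.100000:
  k1 = f(0.000000, 2.100000) = 2.895000
  k2 = f(0.245000, 2.809275) = 3.653581
  k3 = f(0.245000, 2.995127) = 3.978823
  k4 = f(0.490000, 4.049623) = 5.341541
  u ← 2.100000 + (0.49/6)·(k1 + 2k2 + 2k3 + k4) = 4.019277
u(0.49) ≈ 4.0193

4.0193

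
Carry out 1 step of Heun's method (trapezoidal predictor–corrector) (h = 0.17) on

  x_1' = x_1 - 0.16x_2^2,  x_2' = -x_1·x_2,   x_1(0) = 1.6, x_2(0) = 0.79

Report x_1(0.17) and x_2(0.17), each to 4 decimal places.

Heun on (x_1,x_2): k1 = f(t_n, state_n); k2 = f(t_n + h, state_n + h·k1); state_{n+1} = state_n + (h/2)·(k1 + k2).
0.000000: (1.600000, 0.790000)
  k1 = (1.500144, -1.264000)
  predictor → (1.855024, 0.575120)
  k2 = (1.802102, -1.066862)
  → (1.880691, 0.591877)
(x_1(0.17), x_2(0.17)) ≈ (1.8807, 0.5919)

1.8807, 0.5919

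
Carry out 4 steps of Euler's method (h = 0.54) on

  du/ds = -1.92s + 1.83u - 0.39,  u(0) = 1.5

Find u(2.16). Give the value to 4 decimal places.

14.2026

Euler: u_{n+1} = u_n + h·f(s_n, u_n).
s=0.000000, u=1.500000: f=2.355000 → u ← 1.500000 + 0.54·2.355000 = 2.771700
s=0.540000, u=2.771700: f=3.645411 → u ← 2.771700 + 0.54·3.645411 = 4.740222
s=1.080000, u=4.740222: f=6.211006 → u ← 4.740222 + 0.54·6.211006 = 8.094165
s=1.620000, u=8.094165: f=11.311922 → u ← 8.094165 + 0.54·11.311922 = 14.202603
u(2.16) ≈ 14.2026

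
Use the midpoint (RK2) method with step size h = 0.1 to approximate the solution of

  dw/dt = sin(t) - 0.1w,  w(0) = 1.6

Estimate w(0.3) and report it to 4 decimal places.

1.5970

Midpoint: k1 = f(t_n, w_n); k2 = f(t_n + h/2, w_n + (h/2)·k1); w_{n+1} = w_n + h·k2.
t=0.000000, w=1.600000:
  k1 = f(0.000000, 1.600000) = -0.160000
  k2 = f(0.050000, 1.592000) = -0.109221
  w ← 1.600000 + 0.1·(-0.109221) = 1.589078
t=0.100000, w=1.589078:
  k1 = f(0.100000, 1.589078) = -0.059074
  k2 = f(0.150000, 1.586124) = -0.009174
  w ← 1.589078 + 0.1·(-0.009174) = 1.588160
t=0.200000, w=1.588160:
  k1 = f(0.200000, 1.588160) = 0.039853
  k2 = f(0.250000, 1.590153) = 0.088389
  w ← 1.588160 + 0.1·0.088389 = 1.596999
w(0.3) ≈ 1.5970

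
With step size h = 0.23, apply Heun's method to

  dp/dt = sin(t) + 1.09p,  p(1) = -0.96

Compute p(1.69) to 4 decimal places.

Heun: k1 = f(t_n, p_n); k2 = f(t_n + h, p_n + h·k1); p_{n+1} = p_n + (h/2)·(k1 + k2).
t=1.000000, p=-0.960000:
  k1 = f(1.000000, -0.960000) = -0.204929
  k2 = f(1.230000, -1.007134) = -0.155287
  p ← -0.960000 + (0.23/2)·(-0.204929 + (-0.155287)) = -1.001425
t=1.230000, p=-1.001425:
  k1 = f(1.230000, -1.001425) = -0.149064
  k2 = f(1.460000, -1.035710) = -0.135055
  p ← -1.001425 + (0.23/2)·(-0.149064 + (-0.135055)) = -1.034099
t=1.460000, p=-1.034099:
  k1 = f(1.460000, -1.034099) = -0.133299
  k2 = f(1.690000, -1.064757) = -0.167682
  p ← -1.034099 + (0.23/2)·(-0.133299 + (-0.167682)) = -1.068711
p(1.69) ≈ -1.0687

-1.0687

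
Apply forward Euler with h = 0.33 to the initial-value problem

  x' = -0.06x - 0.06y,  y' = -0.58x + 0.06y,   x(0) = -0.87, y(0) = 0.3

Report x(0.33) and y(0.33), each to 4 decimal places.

-0.8587, 0.4725

Euler on (x,y): x_{n+1} = x_n + h·x', y_{n+1} = y_n + h·y'.
0.000000: (-0.870000, 0.300000); f=(0.034200, 0.522600) → (-0.858714, 0.472458)
(x(0.33), y(0.33)) ≈ (-0.8587, 0.4725)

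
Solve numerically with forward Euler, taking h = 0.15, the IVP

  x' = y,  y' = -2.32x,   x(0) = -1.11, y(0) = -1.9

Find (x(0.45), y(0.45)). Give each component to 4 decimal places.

Euler on (x,y): x_{n+1} = x_n + h·x', y_{n+1} = y_n + h·y'.
0.000000: (-1.110000, -1.900000); f=(-1.900000, 2.575200) → (-1.395000, -1.513720)
0.150000: (-1.395000, -1.513720); f=(-1.513720, 3.236400) → (-1.622058, -1.028260)
0.300000: (-1.622058, -1.028260); f=(-1.028260, 3.763175) → (-1.776297, -0.463784)
(x(0.45), y(0.45)) ≈ (-1.7763, -0.4638)

-1.7763, -0.4638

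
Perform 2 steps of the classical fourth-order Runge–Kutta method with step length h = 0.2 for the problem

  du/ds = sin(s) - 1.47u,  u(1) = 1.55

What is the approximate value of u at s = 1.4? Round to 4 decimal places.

1.1431

RK4: k1 = f(s_n, u_n); k2 = f(s_n + h/2, u_n + (h/2)·k1); k3 = f(s_n + h/2, u_n + (h/2)·k2); k4 = f(s_n + h, u_n + h·k3); u_{n+1} = u_n + (h/6)·(k1 + 2k2 + 2k3 + k4).
s=1.000000, u=1.550000:
  k1 = f(1.000000, 1.550000) = -1.437029
  k2 = f(1.100000, 1.406297) = -1.176049
  k3 = f(1.100000, 1.432395) = -1.214413
  k4 = f(1.200000, 1.307117) = -0.989423
  u ← 1.550000 + (0.2/6)·(k1 + 2k2 + 2k3 + k4) = 1.309754
s=1.200000, u=1.309754:
  k1 = f(1.200000, 1.309754) = -0.993299
  k2 = f(1.300000, 1.210424) = -0.815765
  k3 = f(1.300000, 1.228178) = -0.841863
  k4 = f(1.400000, 1.141382) = -0.692381
  u ← 1.309754 + (0.2/6)·(k1 + 2k2 + 2k3 + k4) = 1.143056
u(1.4) ≈ 1.1431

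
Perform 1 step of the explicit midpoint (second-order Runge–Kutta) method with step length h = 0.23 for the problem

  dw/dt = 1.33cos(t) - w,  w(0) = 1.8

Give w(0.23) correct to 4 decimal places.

Midpoint: k1 = f(t_n, w_n); k2 = f(t_n + h/2, w_n + (h/2)·k1); w_{n+1} = w_n + h·k2.
t=0.000000, w=1.800000:
  k1 = f(0.000000, 1.800000) = -0.470000
  k2 = f(0.115000, 1.745950) = -0.424735
  w ← 1.800000 + 0.23·(-0.424735) = 1.702311
w(0.23) ≈ 1.7023

1.7023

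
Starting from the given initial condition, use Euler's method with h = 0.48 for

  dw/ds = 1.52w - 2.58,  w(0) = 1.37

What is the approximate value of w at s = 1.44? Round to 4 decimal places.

Euler: w_{n+1} = w_n + h·f(s_n, w_n).
s=0.000000, w=1.370000: f=-0.497600 → w ← 1.370000 + 0.48·(-0.497600) = 1.131152
s=0.480000, w=1.131152: f=-0.860649 → w ← 1.131152 + 0.48·(-0.860649) = 0.718040
s=0.960000, w=0.718040: f=-1.488578 → w ← 0.718040 + 0.48·(-1.488578) = 0.003523
w(1.44) ≈ 0.0035

0.0035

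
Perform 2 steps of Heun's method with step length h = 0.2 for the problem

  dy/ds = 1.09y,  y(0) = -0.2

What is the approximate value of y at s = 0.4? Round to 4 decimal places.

Heun: k1 = f(s_n, y_n); k2 = f(s_n + h, y_n + h·k1); y_{n+1} = y_n + (h/2)·(k1 + k2).
s=0.000000, y=-0.200000:
  k1 = f(0.000000, -0.200000) = -0.218000
  k2 = f(0.200000, -0.243600) = -0.265524
  y ← -0.200000 + (0.2/2)·(-0.218000 + (-0.265524)) = -0.248352
s=0.200000, y=-0.248352:
  k1 = f(0.200000, -0.248352) = -0.270704
  k2 = f(0.400000, -0.302493) = -0.329718
  y ← -0.248352 + (0.2/2)·(-0.270704 + (-0.329718)) = -0.308395
y(0.4) ≈ -0.3084

-0.3084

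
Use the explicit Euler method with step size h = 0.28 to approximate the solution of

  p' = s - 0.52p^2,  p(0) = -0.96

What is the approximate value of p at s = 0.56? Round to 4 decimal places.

-1.1901

Euler: p_{n+1} = p_n + h·f(s_n, p_n).
s=0.000000, p=-0.960000: f=-0.479232 → p ← -0.960000 + 0.28·(-0.479232) = -1.094185
s=0.280000, p=-1.094185: f=-0.342565 → p ← -1.094185 + 0.28·(-0.342565) = -1.190103
p(0.56) ≈ -1.1901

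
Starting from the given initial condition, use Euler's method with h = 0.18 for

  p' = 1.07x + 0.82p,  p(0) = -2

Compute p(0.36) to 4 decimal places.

Euler: p_{n+1} = p_n + h·f(x_n, p_n).
x=0.000000, p=-2.000000: f=-1.640000 → p ← -2.000000 + 0.18·(-1.640000) = -2.295200
x=0.180000, p=-2.295200: f=-1.689464 → p ← -2.295200 + 0.18·(-1.689464) = -2.599304
p(0.36) ≈ -2.5993

-2.5993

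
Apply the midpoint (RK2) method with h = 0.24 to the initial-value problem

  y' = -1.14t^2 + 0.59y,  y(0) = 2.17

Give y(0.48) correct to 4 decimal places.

2.8368

Midpoint: k1 = f(t_n, y_n); k2 = f(t_n + h/2, y_n + (h/2)·k1); y_{n+1} = y_n + h·k2.
t=0.000000, y=2.170000:
  k1 = f(0.000000, 2.170000) = 1.280300
  k2 = f(0.120000, 2.323636) = 1.354529
  y ← 2.170000 + 0.24·1.354529 = 2.495087
t=0.240000, y=2.495087:
  k1 = f(0.240000, 2.495087) = 1.406437
  k2 = f(0.360000, 2.663859) = 1.423933
  y ← 2.495087 + 0.24·1.423933 = 2.836831
y(0.48) ≈ 2.8368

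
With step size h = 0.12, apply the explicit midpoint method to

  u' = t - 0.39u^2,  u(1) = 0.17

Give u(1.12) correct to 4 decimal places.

Midpoint: k1 = f(t_n, u_n); k2 = f(t_n + h/2, u_n + (h/2)·k1); u_{n+1} = u_n + h·k2.
t=1.000000, u=0.170000:
  k1 = f(1.000000, 0.170000) = 0.988729
  k2 = f(1.060000, 0.229324) = 1.039490
  u ← 0.170000 + 0.12·1.039490 = 0.294739
u(1.12) ≈ 0.2947

0.2947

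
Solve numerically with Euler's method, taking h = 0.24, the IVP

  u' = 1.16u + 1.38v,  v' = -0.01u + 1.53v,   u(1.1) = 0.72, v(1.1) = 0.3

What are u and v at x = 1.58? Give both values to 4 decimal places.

1.4390, 0.5560

Euler on (u,v): u_{n+1} = u_n + h·u', v_{n+1} = v_n + h·v'.
1.100000: (0.720000, 0.300000); f=(1.249200, 0.451800) → (1.019808, 0.408432)
1.340000: (1.019808, 0.408432); f=(1.746613, 0.614703) → (1.438995, 0.555961)
(u(1.58), v(1.58)) ≈ (1.4390, 0.5560)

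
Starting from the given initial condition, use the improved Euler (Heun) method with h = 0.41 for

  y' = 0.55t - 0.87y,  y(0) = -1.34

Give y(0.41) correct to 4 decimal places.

-0.9010

Heun: k1 = f(t_n, y_n); k2 = f(t_n + h, y_n + h·k1); y_{n+1} = y_n + (h/2)·(k1 + k2).
t=0.000000, y=-1.340000:
  k1 = f(0.000000, -1.340000) = 1.165800
  k2 = f(0.410000, -0.862022) = 0.975459
  y ← -1.340000 + (0.41/2)·(1.165800 + 0.975459) = -0.901042
y(0.41) ≈ -0.9010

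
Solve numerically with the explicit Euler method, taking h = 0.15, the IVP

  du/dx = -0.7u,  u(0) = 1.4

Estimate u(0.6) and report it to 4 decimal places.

Euler: u_{n+1} = u_n + h·f(x_n, u_n).
x=0.000000, u=1.400000: f=-0.980000 → u ← 1.400000 + 0.15·(-0.980000) = 1.253000
x=0.150000, u=1.253000: f=-0.877100 → u ← 1.253000 + 0.15·(-0.877100) = 1.121435
x=0.300000, u=1.121435: f=-0.785004 → u ← 1.121435 + 0.15·(-0.785004) = 1.003684
x=0.450000, u=1.003684: f=-0.702579 → u ← 1.003684 + 0.15·(-0.702579) = 0.898297
u(0.6) ≈ 0.8983

0.8983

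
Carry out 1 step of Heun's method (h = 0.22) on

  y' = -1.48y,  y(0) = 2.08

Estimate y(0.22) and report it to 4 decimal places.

1.5130

Heun: k1 = f(s_n, y_n); k2 = f(s_n + h, y_n + h·k1); y_{n+1} = y_n + (h/2)·(k1 + k2).
s=0.000000, y=2.080000:
  k1 = f(0.000000, 2.080000) = -3.078400
  k2 = f(0.220000, 1.402752) = -2.076073
  y ← 2.080000 + (0.22/2)·(-3.078400 + (-2.076073)) = 1.513008
y(0.22) ≈ 1.5130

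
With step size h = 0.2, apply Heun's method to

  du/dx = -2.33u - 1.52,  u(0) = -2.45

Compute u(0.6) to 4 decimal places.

Heun: k1 = f(x_n, u_n); k2 = f(x_n + h, u_n + h·k1); u_{n+1} = u_n + (h/2)·(k1 + k2).
x=0.000000, u=-2.450000:
  k1 = f(0.000000, -2.450000) = 4.188500
  k2 = f(0.200000, -1.612300) = 2.236659
  u ← -2.450000 + (0.2/2)·(4.188500 + 2.236659) = -1.807484
x=0.200000, u=-1.807484:
  k1 = f(0.200000, -1.807484) = 2.691438
  k2 = f(0.400000, -1.269197) = 1.437228
  u ← -1.807484 + (0.2/2)·(2.691438 + 1.437228) = -1.394618
x=0.400000, u=-1.394618:
  k1 = f(0.400000, -1.394618) = 1.729459
  k2 = f(0.600000, -1.048726) = 0.923531
  u ← -1.394618 + (0.2/2)·(1.729459 + 0.923531) = -1.129319
u(0.6) ≈ -1.1293

-1.1293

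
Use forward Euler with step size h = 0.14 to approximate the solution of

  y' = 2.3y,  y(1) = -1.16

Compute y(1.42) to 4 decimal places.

-2.6801

Euler: y_{n+1} = y_n + h·f(x_n, y_n).
x=1.000000, y=-1.160000: f=-2.668000 → y ← -1.160000 + 0.14·(-2.668000) = -1.533520
x=1.140000, y=-1.533520: f=-3.527096 → y ← -1.533520 + 0.14·(-3.527096) = -2.027313
x=1.280000, y=-2.027313: f=-4.662821 → y ← -2.027313 + 0.14·(-4.662821) = -2.680108
y(1.42) ≈ -2.6801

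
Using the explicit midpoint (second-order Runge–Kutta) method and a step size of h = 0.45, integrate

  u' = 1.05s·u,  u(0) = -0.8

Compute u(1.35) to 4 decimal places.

Midpoint: k1 = f(s_n, u_n); k2 = f(s_n + h/2, u_n + (h/2)·k1); u_{n+1} = u_n + h·k2.
s=0.000000, u=-0.800000:
  k1 = f(0.000000, -0.800000) = 0.000000
  k2 = f(0.225000, -0.800000) = -0.189000
  u ← -0.800000 + 0.45·(-0.189000) = -0.885050
s=0.450000, u=-0.885050:
  k1 = f(0.450000, -0.885050) = -0.418186
  k2 = f(0.675000, -0.979142) = -0.693967
  u ← -0.885050 + 0.45·(-0.693967) = -1.197335
s=0.900000, u=-1.197335:
  k1 = f(0.900000, -1.197335) = -1.131482
  k2 = f(1.125000, -1.451918) = -1.715079
  u ← -1.197335 + 0.45·(-1.715079) = -1.969120
u(1.35) ≈ -1.9691

-1.9691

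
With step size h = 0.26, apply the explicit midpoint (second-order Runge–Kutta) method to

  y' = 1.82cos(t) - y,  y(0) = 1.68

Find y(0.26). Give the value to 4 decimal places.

Midpoint: k1 = f(t_n, y_n); k2 = f(t_n + h/2, y_n + (h/2)·k1); y_{n+1} = y_n + h·k2.
t=0.000000, y=1.680000:
  k1 = f(0.000000, 1.680000) = 0.140000
  k2 = f(0.130000, 1.698200) = 0.106443
  y ← 1.680000 + 0.26·0.106443 = 1.707675
y(0.26) ≈ 1.7077

1.7077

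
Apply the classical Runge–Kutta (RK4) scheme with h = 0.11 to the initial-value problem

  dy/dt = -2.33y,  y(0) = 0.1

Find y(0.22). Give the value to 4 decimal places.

RK4: k1 = f(t_n, y_n); k2 = f(t_n + h/2, y_n + (h/2)·k1); k3 = f(t_n + h/2, y_n + (h/2)·k2); k4 = f(t_n + h, y_n + h·k3); y_{n+1} = y_n + (h/6)·(k1 + 2k2 + 2k3 + k4).
t=0.000000, y=0.100000:
  k1 = f(0.000000, 0.100000) = -0.233000
  k2 = f(0.055000, 0.087185) = -0.203141
  k3 = f(0.055000, 0.088827) = -0.206967
  k4 = f(0.110000, 0.077234) = -0.179954
  y ← 0.100000 + (0.11/6)·(k1 + 2k2 + 2k3 + k4) = 0.077392
t=0.110000, y=0.077392:
  k1 = f(0.110000, 0.077392) = -0.180323
  k2 = f(0.165000, 0.067474) = -0.157215
  k3 = f(0.165000, 0.068745) = -0.160176
  k4 = f(0.220000, 0.059773) = -0.139270
  y ← 0.077392 + (0.11/6)·(k1 + 2k2 + 2k3 + k4) = 0.059895
y(0.22) ≈ 0.0599

0.0599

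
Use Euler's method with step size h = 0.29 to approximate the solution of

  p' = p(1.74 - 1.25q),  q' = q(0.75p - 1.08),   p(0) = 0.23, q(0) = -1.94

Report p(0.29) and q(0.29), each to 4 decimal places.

Euler on (p,q): p_{n+1} = p_n + h·p', q_{n+1} = q_n + h·q'.
0.000000: (0.230000, -1.940000); f=(0.957950, 1.760550) → (0.507806, -1.429441)
(p(0.29), q(0.29)) ≈ (0.5078, -1.4294)

0.5078, -1.4294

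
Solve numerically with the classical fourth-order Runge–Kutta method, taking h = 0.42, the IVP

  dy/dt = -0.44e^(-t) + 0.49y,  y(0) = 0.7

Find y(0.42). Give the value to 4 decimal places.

0.6912

RK4: k1 = f(t_n, y_n); k2 = f(t_n + h/2, y_n + (h/2)·k1); k3 = f(t_n + h/2, y_n + (h/2)·k2); k4 = f(t_n + h, y_n + h·k3); y_{n+1} = y_n + (h/6)·(k1 + 2k2 + 2k3 + k4).
t=0.000000, y=0.700000:
  k1 = f(0.000000, 0.700000) = -0.097000
  k2 = f(0.210000, 0.679630) = -0.023638
  k3 = f(0.210000, 0.695036) = -0.016089
  k4 = f(0.420000, 0.693242) = 0.050588
  y ← 0.700000 + (0.42/6)·(k1 + 2k2 + 2k3 + k4) = 0.691189
y(0.42) ≈ 0.6912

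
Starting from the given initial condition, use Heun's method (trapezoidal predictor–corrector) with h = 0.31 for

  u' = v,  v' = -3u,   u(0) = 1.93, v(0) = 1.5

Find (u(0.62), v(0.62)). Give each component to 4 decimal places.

Heun on (u,v): k1 = f(s_n, state_n); k2 = f(s_n + h, state_n + h·k1); state_{n+1} = state_n + (h/2)·(k1 + k2).
0.000000: (1.930000, 1.500000)
  k1 = (1.500000, -5.790000)
  predictor → (2.395000, -0.294900)
  k2 = (-0.294900, -7.185000)
  → (2.116791, -0.511125)
0.310000: (2.116791, -0.511125)
  k1 = (-0.511125, -6.350371)
  predictor → (1.958342, -2.479740)
  k2 = (-2.479740, -5.875025)
  → (1.653206, -2.406061)
(u(0.62), v(0.62)) ≈ (1.6532, -2.4061)

1.6532, -2.4061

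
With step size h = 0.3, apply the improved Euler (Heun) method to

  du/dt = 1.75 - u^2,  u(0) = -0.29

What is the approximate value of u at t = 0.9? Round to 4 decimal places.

0.9496

Heun: k1 = f(t_n, u_n); k2 = f(t_n + h, u_n + h·k1); u_{n+1} = u_n + (h/2)·(k1 + k2).
t=0.000000, u=-0.290000:
  k1 = f(0.000000, -0.290000) = 1.665900
  k2 = f(0.300000, 0.209770) = 1.705997
  u ← -0.290000 + (0.3/2)·(1.665900 + 1.705997) = 0.215784
t=0.300000, u=0.215784:
  k1 = f(0.300000, 0.215784) = 1.703437
  k2 = f(0.600000, 0.726816) = 1.221739
  u ← 0.215784 + (0.3/2)·(1.703437 + 1.221739) = 0.654561
t=0.600000, u=0.654561:
  k1 = f(0.600000, 0.654561) = 1.321550
  k2 = f(0.900000, 1.051026) = 0.645345
  u ← 0.654561 + (0.3/2)·(1.321550 + 0.645345) = 0.949595
u(0.9) ≈ 0.9496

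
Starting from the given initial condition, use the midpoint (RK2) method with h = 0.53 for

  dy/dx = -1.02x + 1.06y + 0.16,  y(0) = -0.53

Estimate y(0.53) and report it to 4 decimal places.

Midpoint: k1 = f(x_n, y_n); k2 = f(x_n + h/2, y_n + (h/2)·k1); y_{n+1} = y_n + h·k2.
x=0.000000, y=-0.530000:
  k1 = f(0.000000, -0.530000) = -0.401800
  k2 = f(0.265000, -0.636477) = -0.784966
  y ← -0.530000 + 0.53·(-0.784966) = -0.946032
y(0.53) ≈ -0.9460

-0.9460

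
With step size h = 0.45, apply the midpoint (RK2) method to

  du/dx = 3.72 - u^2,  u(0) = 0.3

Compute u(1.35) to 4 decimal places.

Midpoint: k1 = f(x_n, u_n); k2 = f(x_n + h/2, u_n + (h/2)·k1); u_{n+1} = u_n + h·k2.
x=0.000000, u=0.300000:
  k1 = f(0.000000, 0.300000) = 3.630000
  k2 = f(0.225000, 1.116750) = 2.472869
  u ← 0.300000 + 0.45·2.472869 = 1.412791
x=0.450000, u=1.412791:
  k1 = f(0.450000, 1.412791) = 1.724021
  k2 = f(0.675000, 1.800696) = 0.477494
  u ← 1.412791 + 0.45·0.477494 = 1.627664
x=0.900000, u=1.627664:
  k1 = f(0.900000, 1.627664) = 1.070711
  k2 = f(1.125000, 1.868574) = 0.228433
  u ← 1.627664 + 0.45·0.228433 = 1.730458
u(1.35) ≈ 1.7305

1.7305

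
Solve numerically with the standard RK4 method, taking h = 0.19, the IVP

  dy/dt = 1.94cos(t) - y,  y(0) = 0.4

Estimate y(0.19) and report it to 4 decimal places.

RK4: k1 = f(t_n, y_n); k2 = f(t_n + h/2, y_n + (h/2)·k1); k3 = f(t_n + h/2, y_n + (h/2)·k2); k4 = f(t_n + h, y_n + h·k3); y_{n+1} = y_n + (h/6)·(k1 + 2k2 + 2k3 + k4).
t=0.000000, y=0.400000:
  k1 = f(0.000000, 0.400000) = 1.540000
  k2 = f(0.095000, 0.546300) = 1.384952
  k3 = f(0.095000, 0.531570) = 1.399682
  k4 = f(0.190000, 0.665940) = 1.239149
  y ← 0.400000 + (0.19/6)·(k1 + 2k2 + 2k3 + k4) = 0.664367
y(0.19) ≈ 0.6644

0.6644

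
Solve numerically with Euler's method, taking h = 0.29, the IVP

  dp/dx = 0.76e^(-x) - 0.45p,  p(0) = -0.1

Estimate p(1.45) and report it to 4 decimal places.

Euler: p_{n+1} = p_n + h·f(x_n, p_n).
x=0.000000, p=-0.100000: f=0.805000 → p ← -0.100000 + 0.29·0.805000 = 0.133450
x=0.290000, p=0.133450: f=0.508628 → p ← 0.133450 + 0.29·0.508628 = 0.280952
x=0.580000, p=0.280952: f=0.299094 → p ← 0.280952 + 0.29·0.299094 = 0.367689
x=0.870000, p=0.367689: f=0.152943 → p ← 0.367689 + 0.29·0.152943 = 0.412043
x=1.160000, p=0.412043: f=0.052830 → p ← 0.412043 + 0.29·0.052830 = 0.427364
p(1.45) ≈ 0.4274

0.4274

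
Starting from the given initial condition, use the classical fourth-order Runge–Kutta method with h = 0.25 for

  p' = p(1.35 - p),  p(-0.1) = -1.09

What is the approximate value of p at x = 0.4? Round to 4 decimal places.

-8.8207

RK4: k1 = f(x_n, p_n); k2 = f(x_n + h/2, p_n + (h/2)·k1); k3 = f(x_n + h/2, p_n + (h/2)·k2); k4 = f(x_n + h, p_n + h·k3); p_{n+1} = p_n + (h/6)·(k1 + 2k2 + 2k3 + k4).
x=-0.100000, p=-1.090000:
  k1 = f(-0.100000, -1.090000) = -2.659600
  k2 = f(0.025000, -1.422450) = -3.943672
  k3 = f(0.025000, -1.582959) = -4.642754
  k4 = f(0.150000, -2.250688) = -8.104028
  p ← -1.090000 + (0.25/6)·(k1 + 2k2 + 2k3 + k4) = -2.254020
x=0.150000, p=-2.254020:
  k1 = f(0.150000, -2.254020) = -8.123533
  k2 = f(0.275000, -3.269461) = -15.103151
  k3 = f(0.275000, -4.141914) = -22.747034
  k4 = f(0.400000, -7.940778) = -73.776012
  p ← -2.254020 + (0.25/6)·(k1 + 2k2 + 2k3 + k4) = -8.820683
p(0.4) ≈ -8.8207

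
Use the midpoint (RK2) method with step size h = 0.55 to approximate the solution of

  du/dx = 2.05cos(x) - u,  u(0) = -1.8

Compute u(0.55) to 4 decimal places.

-0.3072

Midpoint: k1 = f(x_n, u_n); k2 = f(x_n + h/2, u_n + (h/2)·k1); u_{n+1} = u_n + h·k2.
x=0.000000, u=-1.800000:
  k1 = f(0.000000, -1.800000) = 3.850000
  k2 = f(0.275000, -0.741250) = 2.714222
  u ← -1.800000 + 0.55·2.714222 = -0.307178
u(0.55) ≈ -0.3072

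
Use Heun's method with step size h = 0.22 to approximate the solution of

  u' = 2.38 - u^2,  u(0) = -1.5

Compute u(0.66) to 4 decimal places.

-1.2657

Heun: k1 = f(x_n, u_n); k2 = f(x_n + h, u_n + h·k1); u_{n+1} = u_n + (h/2)·(k1 + k2).
x=0.000000, u=-1.500000:
  k1 = f(0.000000, -1.500000) = 0.130000
  k2 = f(0.220000, -1.471400) = 0.214982
  u ← -1.500000 + (0.22/2)·(0.130000 + 0.214982) = -1.462052
x=0.220000, u=-1.462052:
  k1 = f(0.220000, -1.462052) = 0.242404
  k2 = f(0.440000, -1.408723) = 0.395499
  u ← -1.462052 + (0.22/2)·(0.242404 + 0.395499) = -1.391883
x=0.440000, u=-1.391883:
  k1 = f(0.440000, -1.391883) = 0.442663
  k2 = f(0.660000, -1.294497) = 0.704278
  u ← -1.391883 + (0.22/2)·(0.442663 + 0.704278) = -1.265719
u(0.66) ≈ -1.2657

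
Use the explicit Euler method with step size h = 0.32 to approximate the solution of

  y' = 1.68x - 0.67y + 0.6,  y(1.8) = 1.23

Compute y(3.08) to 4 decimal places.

4.7098

Euler: y_{n+1} = y_n + h·f(x_n, y_n).
x=1.800000, y=1.230000: f=2.799900 → y ← 1.230000 + 0.32·2.799900 = 2.125968
x=2.120000, y=2.125968: f=2.737201 → y ← 2.125968 + 0.32·2.737201 = 3.001872
x=2.440000, y=3.001872: f=2.687945 → y ← 3.001872 + 0.32·2.687945 = 3.862015
x=2.760000, y=3.862015: f=2.649250 → y ← 3.862015 + 0.32·2.649250 = 4.709775
y(3.08) ≈ 4.7098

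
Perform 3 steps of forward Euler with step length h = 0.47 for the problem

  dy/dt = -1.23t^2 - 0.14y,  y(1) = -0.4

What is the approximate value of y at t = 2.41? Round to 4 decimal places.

Euler: y_{n+1} = y_n + h·f(t_n, y_n).
t=1.000000, y=-0.400000: f=-1.174000 → y ← -0.400000 + 0.47·(-1.174000) = -0.951780
t=1.470000, y=-0.951780: f=-2.524658 → y ← -0.951780 + 0.47·(-2.524658) = -2.138369
t=1.940000, y=-2.138369: f=-4.329856 → y ← -2.138369 + 0.47·(-4.329856) = -4.173402
y(2.41) ≈ -4.1734

-4.1734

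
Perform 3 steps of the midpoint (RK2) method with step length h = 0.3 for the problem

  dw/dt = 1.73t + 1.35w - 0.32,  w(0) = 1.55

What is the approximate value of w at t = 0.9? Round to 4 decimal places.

5.5728

Midpoint: k1 = f(t_n, w_n); k2 = f(t_n + h/2, w_n + (h/2)·k1); w_{n+1} = w_n + h·k2.
t=0.000000, w=1.550000:
  k1 = f(0.000000, 1.550000) = 1.772500
  k2 = f(0.150000, 1.815875) = 2.390931
  w ← 1.550000 + 0.3·2.390931 = 2.267279
t=0.300000, w=2.267279:
  k1 = f(0.300000, 2.267279) = 3.259827
  k2 = f(0.450000, 2.756253) = 4.179442
  w ← 2.267279 + 0.3·4.179442 = 3.521112
t=0.600000, w=3.521112:
  k1 = f(0.600000, 3.521112) = 5.471501
  k2 = f(0.750000, 4.341837) = 6.838980
  w ← 3.521112 + 0.3·6.838980 = 5.572806
w(0.9) ≈ 5.5728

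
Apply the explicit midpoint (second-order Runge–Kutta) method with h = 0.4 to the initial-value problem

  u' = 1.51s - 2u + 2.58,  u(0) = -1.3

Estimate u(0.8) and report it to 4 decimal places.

Midpoint: k1 = f(s_n, u_n); k2 = f(s_n + h/2, u_n + (h/2)·k1); u_{n+1} = u_n + h·k2.
s=0.000000, u=-1.300000:
  k1 = f(0.000000, -1.300000) = 5.180000
  k2 = f(0.200000, -0.264000) = 3.410000
  u ← -1.300000 + 0.4·3.410000 = 0.064000
s=0.400000, u=0.064000:
  k1 = f(0.400000, 0.064000) = 3.056000
  k2 = f(0.600000, 0.675200) = 2.135600
  u ← 0.064000 + 0.4·2.135600 = 0.918240
u(0.8) ≈ 0.9182

0.9182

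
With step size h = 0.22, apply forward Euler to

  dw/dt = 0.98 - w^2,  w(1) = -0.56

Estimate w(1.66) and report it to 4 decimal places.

-0.0320

Euler: w_{n+1} = w_n + h·f(t_n, w_n).
t=1.000000, w=-0.560000: f=0.666400 → w ← -0.560000 + 0.22·0.666400 = -0.413392
t=1.220000, w=-0.413392: f=0.809107 → w ← -0.413392 + 0.22·0.809107 = -0.235388
t=1.440000, w=-0.235388: f=0.924592 → w ← -0.235388 + 0.22·0.924592 = -0.031978
w(1.66) ≈ -0.0320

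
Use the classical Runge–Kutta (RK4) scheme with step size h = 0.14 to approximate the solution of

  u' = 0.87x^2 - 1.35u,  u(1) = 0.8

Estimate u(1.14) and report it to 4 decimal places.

RK4: k1 = f(x_n, u_n); k2 = f(x_n + h/2, u_n + (h/2)·k1); k3 = f(x_n + h/2, u_n + (h/2)·k2); k4 = f(x_n + h, u_n + h·k3); u_{n+1} = u_n + (h/6)·(k1 + 2k2 + 2k3 + k4).
x=1.000000, u=0.800000:
  k1 = f(1.000000, 0.800000) = -0.210000
  k2 = f(1.070000, 0.785300) = -0.064092
  k3 = f(1.070000, 0.795514) = -0.077880
  k4 = f(1.140000, 0.789097) = 0.065371
  u ← 0.800000 + (0.14/6)·(k1 + 2k2 + 2k3 + k4) = 0.790000
u(1.14) ≈ 0.7900

0.7900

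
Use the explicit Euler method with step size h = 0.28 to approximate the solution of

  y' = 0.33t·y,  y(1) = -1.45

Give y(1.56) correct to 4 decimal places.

-1.7713

Euler: y_{n+1} = y_n + h·f(t_n, y_n).
t=1.000000, y=-1.450000: f=-0.478500 → y ← -1.450000 + 0.28·(-0.478500) = -1.583980
t=1.280000, y=-1.583980: f=-0.669073 → y ← -1.583980 + 0.28·(-0.669073) = -1.771320
y(1.56) ≈ -1.7713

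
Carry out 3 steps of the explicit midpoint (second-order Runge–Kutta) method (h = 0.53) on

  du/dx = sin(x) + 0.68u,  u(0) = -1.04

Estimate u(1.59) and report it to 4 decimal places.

-1.5241

Midpoint: k1 = f(x_n, u_n); k2 = f(x_n + h/2, u_n + (h/2)·k1); u_{n+1} = u_n + h·k2.
x=0.000000, u=-1.040000:
  k1 = f(0.000000, -1.040000) = -0.707200
  k2 = f(0.265000, -1.227408) = -0.572728
  u ← -1.040000 + 0.53·(-0.572728) = -1.343546
x=0.530000, u=-1.343546:
  k1 = f(0.530000, -1.343546) = -0.408078
  k2 = f(0.795000, -1.451687) = -0.273283
  u ← -1.343546 + 0.53·(-0.273283) = -1.488386
x=1.060000, u=-1.488386:
  k1 = f(1.060000, -1.488386) = -0.139747
  k2 = f(1.325000, -1.525419) = -0.067341
  u ← -1.488386 + 0.53·(-0.067341) = -1.524077
u(1.59) ≈ -1.5241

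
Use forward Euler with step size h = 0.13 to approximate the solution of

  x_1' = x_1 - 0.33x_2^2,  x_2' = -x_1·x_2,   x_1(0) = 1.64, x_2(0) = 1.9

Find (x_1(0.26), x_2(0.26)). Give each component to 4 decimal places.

1.8232, 1.1649

Euler on (x_1,x_2): x_1_{n+1} = x_1_n + h·x_1', x_2_{n+1} = x_2_n + h·x_2'.
0.000000: (1.640000, 1.900000); f=(0.448700, -3.116000) → (1.698331, 1.494920)
0.130000: (1.698331, 1.494920); f=(0.960852, -2.538869) → (1.823242, 1.164867)
(x_1(0.26), x_2(0.26)) ≈ (1.8232, 1.1649)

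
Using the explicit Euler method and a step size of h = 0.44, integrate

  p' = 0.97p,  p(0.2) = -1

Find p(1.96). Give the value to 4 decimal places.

-4.1443

Euler: p_{n+1} = p_n + h·f(s_n, p_n).
s=0.200000, p=-1.000000: f=-0.970000 → p ← -1.000000 + 0.44·(-0.970000) = -1.426800
s=0.640000, p=-1.426800: f=-1.383996 → p ← -1.426800 + 0.44·(-1.383996) = -2.035758
s=1.080000, p=-2.035758: f=-1.974685 → p ← -2.035758 + 0.44·(-1.974685) = -2.904620
s=1.520000, p=-2.904620: f=-2.817481 → p ← -2.904620 + 0.44·(-2.817481) = -4.144312
p(1.96) ≈ -4.1443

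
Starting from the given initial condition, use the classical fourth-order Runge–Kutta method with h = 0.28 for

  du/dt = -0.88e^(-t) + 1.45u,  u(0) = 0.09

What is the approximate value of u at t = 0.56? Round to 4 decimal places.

-0.4011

RK4: k1 = f(t_n, u_n); k2 = f(t_n + h/2, u_n + (h/2)·k1); k3 = f(t_n + h/2, u_n + (h/2)·k2); k4 = f(t_n + h, u_n + h·k3); u_{n+1} = u_n + (h/6)·(k1 + 2k2 + 2k3 + k4).
t=0.000000, u=0.090000:
  k1 = f(0.000000, 0.090000) = -0.749500
  k2 = f(0.140000, -0.014930) = -0.786684
  k3 = f(0.140000, -0.020136) = -0.794232
  k4 = f(0.280000, -0.132385) = -0.857048
  u ← 0.090000 + (0.28/6)·(k1 + 2k2 + 2k3 + k4) = -0.132524
t=0.280000, u=-0.132524:
  k1 = f(0.280000, -0.132524) = -0.857250
  k2 = f(0.420000, -0.252539) = -0.944383
  k3 = f(0.420000, -0.264738) = -0.962071
  k4 = f(0.560000, -0.401904) = -1.085425
  u ← -0.132524 + (0.28/6)·(k1 + 2k2 + 2k3 + k4) = -0.401118
u(0.56) ≈ -0.4011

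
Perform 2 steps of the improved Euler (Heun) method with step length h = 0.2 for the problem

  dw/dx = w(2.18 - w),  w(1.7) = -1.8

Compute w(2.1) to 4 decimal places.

-18.6840

Heun: k1 = f(x_n, w_n); k2 = f(x_n + h, w_n + h·k1); w_{n+1} = w_n + (h/2)·(k1 + k2).
x=1.700000, w=-1.800000:
  k1 = f(1.700000, -1.800000) = -7.164000
  k2 = f(1.900000, -3.232800) = -17.498500
  w ← -1.800000 + (0.2/2)·(-7.164000 + (-17.498500)) = -4.266250
x=1.900000, w=-4.266250:
  k1 = f(1.900000, -4.266250) = -27.501314
  k2 = f(2.100000, -9.766513) = -116.675769
  w ← -4.266250 + (0.2/2)·(-27.501314 + (-116.675769)) = -18.683958
w(2.1) ≈ -18.6840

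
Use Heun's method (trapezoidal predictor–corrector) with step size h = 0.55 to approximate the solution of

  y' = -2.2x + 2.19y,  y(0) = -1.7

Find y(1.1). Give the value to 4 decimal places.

-16.9674

Heun: k1 = f(x_n, y_n); k2 = f(x_n + h, y_n + h·k1); y_{n+1} = y_n + (h/2)·(k1 + k2).
x=0.000000, y=-1.700000:
  k1 = f(0.000000, -1.700000) = -3.723000
  k2 = f(0.550000, -3.747650) = -9.417354
  y ← -1.700000 + (0.55/2)·(-3.723000 + (-9.417354)) = -5.313597
x=0.550000, y=-5.313597:
  k1 = f(0.550000, -5.313597) = -12.846778
  k2 = f(1.100000, -12.379325) = -29.530722
  y ← -5.313597 + (0.55/2)·(-12.846778 + (-29.530722)) = -16.967410
y(1.1) ≈ -16.9674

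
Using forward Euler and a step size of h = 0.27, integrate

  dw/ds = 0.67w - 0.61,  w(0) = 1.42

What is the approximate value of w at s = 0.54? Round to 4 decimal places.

1.6210

Euler: w_{n+1} = w_n + h·f(s_n, w_n).
s=0.000000, w=1.420000: f=0.341400 → w ← 1.420000 + 0.27·0.341400 = 1.512178
s=0.270000, w=1.512178: f=0.403159 → w ← 1.512178 + 0.27·0.403159 = 1.621031
w(0.54) ≈ 1.6210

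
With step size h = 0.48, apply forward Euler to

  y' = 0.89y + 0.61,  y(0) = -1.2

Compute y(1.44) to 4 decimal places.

-2.1814

Euler: y_{n+1} = y_n + h·f(s_n, y_n).
s=0.000000, y=-1.200000: f=-0.458000 → y ← -1.200000 + 0.48·(-0.458000) = -1.419840
s=0.480000, y=-1.419840: f=-0.653658 → y ← -1.419840 + 0.48·(-0.653658) = -1.733596
s=0.960000, y=-1.733596: f=-0.932900 → y ← -1.733596 + 0.48·(-0.932900) = -2.181388
y(1.44) ≈ -2.1814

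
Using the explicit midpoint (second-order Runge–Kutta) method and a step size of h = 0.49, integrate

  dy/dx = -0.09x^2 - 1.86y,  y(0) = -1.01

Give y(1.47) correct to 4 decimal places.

Midpoint: k1 = f(x_n, y_n); k2 = f(x_n + h/2, y_n + (h/2)·k1); y_{n+1} = y_n + h·k2.
x=0.000000, y=-1.010000:
  k1 = f(0.000000, -1.010000) = 1.878600
  k2 = f(0.245000, -0.549743) = 1.017120
  y ← -1.010000 + 0.49·1.017120 = -0.511611
x=0.490000, y=-0.511611:
  k1 = f(0.490000, -0.511611) = 0.929988
  k2 = f(0.735000, -0.283764) = 0.479181
  y ← -0.511611 + 0.49·0.479181 = -0.276813
x=0.980000, y=-0.276813:
  k1 = f(0.980000, -0.276813) = 0.428435
  k2 = f(1.225000, -0.171846) = 0.184577
  y ← -0.276813 + 0.49·0.184577 = -0.186370
y(1.47) ≈ -0.1864

-0.1864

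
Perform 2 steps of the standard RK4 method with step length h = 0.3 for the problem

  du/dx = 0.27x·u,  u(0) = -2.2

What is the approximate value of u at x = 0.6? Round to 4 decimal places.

RK4: k1 = f(x_n, u_n); k2 = f(x_n + h/2, u_n + (h/2)·k1); k3 = f(x_n + h/2, u_n + (h/2)·k2); k4 = f(x_n + h, u_n + h·k3); u_{n+1} = u_n + (h/6)·(k1 + 2k2 + 2k3 + k4).
x=0.000000, u=-2.200000:
  k1 = f(0.000000, -2.200000) = 0.000000
  k2 = f(0.150000, -2.200000) = -0.089100
  k3 = f(0.150000, -2.213365) = -0.089641
  k4 = f(0.300000, -2.226892) = -0.180378
  u ← -2.200000 + (0.3/6)·(k1 + 2k2 + 2k3 + k4) = -2.226893
x=0.300000, u=-2.226893:
  k1 = f(0.300000, -2.226893) = -0.180378
  k2 = f(0.450000, -2.253950) = -0.273855
  k3 = f(0.450000, -2.267971) = -0.275559
  k4 = f(0.600000, -2.309561) = -0.374149
  u ← -2.226893 + (0.3/6)·(k1 + 2k2 + 2k3 + k4) = -2.309561
u(0.6) ≈ -2.3096

-2.3096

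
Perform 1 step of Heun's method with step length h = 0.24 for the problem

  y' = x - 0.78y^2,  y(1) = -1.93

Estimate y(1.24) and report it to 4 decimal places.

-2.5433

Heun: k1 = f(x_n, y_n); k2 = f(x_n + h, y_n + h·k1); y_{n+1} = y_n + (h/2)·(k1 + k2).
x=1.000000, y=-1.930000:
  k1 = f(1.000000, -1.930000) = -1.905422
  k2 = f(1.240000, -2.387301) = -3.205382
  y ← -1.930000 + (0.24/2)·(-1.905422 + (-3.205382)) = -2.543296
y(1.24) ≈ -2.5433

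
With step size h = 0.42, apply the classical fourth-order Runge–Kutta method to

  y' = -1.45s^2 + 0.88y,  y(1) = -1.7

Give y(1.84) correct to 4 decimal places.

-7.0400

RK4: k1 = f(s_n, y_n); k2 = f(s_n + h/2, y_n + (h/2)·k1); k3 = f(s_n + h/2, y_n + (h/2)·k2); k4 = f(s_n + h, y_n + h·k3); y_{n+1} = y_n + (h/6)·(k1 + 2k2 + 2k3 + k4).
s=1.000000, y=-1.700000:
  k1 = f(1.000000, -1.700000) = -2.946000
  k2 = f(1.210000, -2.318660) = -4.163366
  k3 = f(1.210000, -2.574307) = -4.388335
  k4 = f(1.420000, -3.543101) = -6.041709
  y ← -1.700000 + (0.42/6)·(k1 + 2k2 + 2k3 + k4) = -3.526378
s=1.420000, y=-3.526378:
  k1 = f(1.420000, -3.526378) = -6.026992
  k2 = f(1.630000, -4.792046) = -8.069506
  k3 = f(1.630000, -5.220974) = -8.446962
  k4 = f(1.840000, -7.074102) = -11.134330
  y ← -3.526378 + (0.42/6)·(k1 + 2k2 + 2k3 + k4) = -7.039976
y(1.84) ≈ -7.0400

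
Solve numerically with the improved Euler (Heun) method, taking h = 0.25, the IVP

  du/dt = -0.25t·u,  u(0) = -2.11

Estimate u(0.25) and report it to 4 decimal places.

-2.0935

Heun: k1 = f(t_n, u_n); k2 = f(t_n + h, u_n + h·k1); u_{n+1} = u_n + (h/2)·(k1 + k2).
t=0.000000, u=-2.110000:
  k1 = f(0.000000, -2.110000) = 0.000000
  k2 = f(0.250000, -2.110000) = 0.131875
  u ← -2.110000 + (0.25/2)·(0.000000 + 0.131875) = -2.093516
u(0.25) ≈ -2.0935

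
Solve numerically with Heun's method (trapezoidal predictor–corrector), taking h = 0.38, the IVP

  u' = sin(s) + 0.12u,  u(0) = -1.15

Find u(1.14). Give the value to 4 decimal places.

-0.7177

Heun: k1 = f(s_n, u_n); k2 = f(s_n + h, u_n + h·k1); u_{n+1} = u_n + (h/2)·(k1 + k2).
s=0.000000, u=-1.150000:
  k1 = f(0.000000, -1.150000) = -0.138000
  k2 = f(0.380000, -1.202440) = 0.226628
  u ← -1.150000 + (0.38/2)·(-0.138000 + 0.226628) = -1.133161
s=0.380000, u=-1.133161:
  k1 = f(0.380000, -1.133161) = 0.234941
  k2 = f(0.760000, -1.043883) = 0.563655
  u ← -1.133161 + (0.38/2)·(0.234941 + 0.563655) = -0.981427
s=0.760000, u=-0.981427:
  k1 = f(0.760000, -0.981427) = 0.571150
  k2 = f(1.140000, -0.764390) = 0.816907
  u ← -0.981427 + (0.38/2)·(0.571150 + 0.816907) = -0.717697
u(1.14) ≈ -0.7177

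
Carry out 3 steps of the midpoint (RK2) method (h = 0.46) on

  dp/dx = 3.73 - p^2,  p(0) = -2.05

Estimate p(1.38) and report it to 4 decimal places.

Midpoint: k1 = f(x_n, p_n); k2 = f(x_n + h/2, p_n + (h/2)·k1); p_{n+1} = p_n + h·k2.
x=0.000000, p=-2.050000:
  k1 = f(0.000000, -2.050000) = -0.472500
  k2 = f(0.230000, -2.158675) = -0.929878
  p ← -2.050000 + 0.46·(-0.929878) = -2.477744
x=0.460000, p=-2.477744:
  k1 = f(0.460000, -2.477744) = -2.409214
  k2 = f(0.690000, -3.031863) = -5.462193
  p ← -2.477744 + 0.46·(-5.462193) = -4.990353
x=0.920000, p=-4.990353:
  k1 = f(0.920000, -4.990353) = -21.173620
  k2 = f(1.150000, -9.860285) = -93.495229
  p ← -4.990353 + 0.46·(-93.495229) = -47.998158
p(1.38) ≈ -47.9982

-47.9982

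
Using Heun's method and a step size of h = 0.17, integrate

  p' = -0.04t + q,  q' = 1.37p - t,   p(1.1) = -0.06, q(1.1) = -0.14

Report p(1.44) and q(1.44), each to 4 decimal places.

-0.1997, -0.6229

Heun on (p,q): k1 = f(t_n, state_n); k2 = f(t_n + h, state_n + h·k1); state_{n+1} = state_n + (h/2)·(k1 + k2).
1.100000: (-0.060000, -0.140000)
  k1 = (-0.184000, -1.182200)
  predictor → (-0.091280, -0.340974)
  k2 = (-0.391774, -1.395054)
  → (-0.108941, -0.359067)
1.270000: (-0.108941, -0.359067)
  k1 = (-0.409867, -1.419249)
  predictor → (-0.178618, -0.600339)
  k2 = (-0.657939, -1.684707)
  → (-0.199704, -0.622903)
(p(1.44), q(1.44)) ≈ (-0.1997, -0.6229)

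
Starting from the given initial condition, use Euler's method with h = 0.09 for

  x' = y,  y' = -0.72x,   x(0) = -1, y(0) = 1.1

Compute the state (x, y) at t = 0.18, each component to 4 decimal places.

-0.7962, 1.2232

Euler on (x,y): x_{n+1} = x_n + h·x', y_{n+1} = y_n + h·y'.
0.000000: (-1.000000, 1.100000); f=(1.100000, 0.720000) → (-0.901000, 1.164800)
0.090000: (-0.901000, 1.164800); f=(1.164800, 0.648720) → (-0.796168, 1.223185)
(x(0.18), y(0.18)) ≈ (-0.7962, 1.2232)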